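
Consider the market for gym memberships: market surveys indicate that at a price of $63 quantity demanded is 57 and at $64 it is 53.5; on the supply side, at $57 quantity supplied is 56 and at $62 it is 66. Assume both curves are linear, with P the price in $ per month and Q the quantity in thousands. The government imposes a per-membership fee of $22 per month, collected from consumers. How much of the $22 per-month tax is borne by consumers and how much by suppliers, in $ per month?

Demand slope: (53.5 − 57)/(64 − 63) = -3.5, so Qd = 277.5 − 3.5P.
Supply slope: (66 − 56)/(62 − 57) = 2, so Qs = 2P − 58.
Without the tax, 277.5 − 3.5P = 2P − 58 gives 5.5P = 335.5, so P* = $61 and Q* = 64.
With the tax collected from consumers, demand (in seller-price terms) shifts: Qd = 277.5 − 3.5(P + 22).
Solving gives Q = 36 with consumers paying $69 and suppliers receiving $47 (the $22 wedge).
Burden on consumers: $8; on suppliers: $14. (They sum to $22.)
The less price-elastic side of the market bears the larger share of a per-unit tax.

Consumers bear $8 per month; suppliers bear $14 per month.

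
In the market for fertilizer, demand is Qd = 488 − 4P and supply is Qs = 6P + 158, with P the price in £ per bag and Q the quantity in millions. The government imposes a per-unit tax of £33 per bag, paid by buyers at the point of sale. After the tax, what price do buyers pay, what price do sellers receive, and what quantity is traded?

Buyers pay £52.8; sellers receive £19.8; quantity = 276.8.

Without the tax, 488 − 4P = 6P + 158 gives 10P = 330, so P* = £33 and Q* = 356.
With the tax collected from buyers, demand (in seller-price terms) shifts: Qd = 488 − 4(P + 33).
Solving gives Q = 276.8 with buyers paying £52.8 and sellers receiving £19.8 (the £33 wedge).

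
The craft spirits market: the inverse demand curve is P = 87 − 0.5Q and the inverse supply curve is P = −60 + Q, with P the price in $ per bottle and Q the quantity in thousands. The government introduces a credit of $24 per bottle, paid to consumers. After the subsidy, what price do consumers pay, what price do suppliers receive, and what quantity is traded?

Inverting to Q(P) form: Qd = 174 − 2P; Qs = P + 60.
Without the subsidy, 174 − 2P = P + 60 gives 3P = 114, so P* = $38 and Q* = 98.
With a per-unit subsidy paid to consumers, each effectively pays P − 24, so demand becomes Qd = 174 − 2(P − 24).
Solving gives Q = 114 with consumers paying $30 and suppliers receiving $54 (the $24 wedge).

Consumers pay $30; suppliers receive $54; quantity = 114.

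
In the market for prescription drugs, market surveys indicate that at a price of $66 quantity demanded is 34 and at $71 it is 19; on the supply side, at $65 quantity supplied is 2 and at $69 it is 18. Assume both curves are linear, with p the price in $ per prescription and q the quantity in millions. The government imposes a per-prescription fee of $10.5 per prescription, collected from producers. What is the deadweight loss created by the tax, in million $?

Deadweight loss = $94.5 million.

Demand slope: (19 − 34)/(71 − 66) = -3, so qd = 232 − 3p.
Supply slope: (18 − 2)/(69 − 65) = 4, so qs = 4p − 258.
Before the tax: set 232 − 3p = 4p − 258 → p* = $70, q* = 22.
With the tax collected from producers, supply shifts: qs = 4(p − 10.5) − 258.
New equilibrium: buyers pay $76, producers receive $65.5, q = 4. (Wedge: pb − ps = 10.5.)
Quantity falls by |ΔQ| = |22 − 4| = 18.
DWL = ½ · t · |ΔQ| = ½ · 10.5 · 18 = $94.5.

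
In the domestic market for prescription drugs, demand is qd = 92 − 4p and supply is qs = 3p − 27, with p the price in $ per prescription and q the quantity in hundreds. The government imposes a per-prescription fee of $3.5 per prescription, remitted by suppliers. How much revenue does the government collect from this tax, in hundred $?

Tax revenue = $63 hundred.

Before the tax: set 92 − 4p = 3p − 27 → p* = $17, q* = 24.
With the tax collected from suppliers, supply shifts: qs = 3(p − 3.5) − 27.
New equilibrium: buyers pay $18.5, suppliers receive $15, q = 18. (Wedge: pb − ps = 3.5.)
Revenue = t · Q = 3.5 · 18 = $63.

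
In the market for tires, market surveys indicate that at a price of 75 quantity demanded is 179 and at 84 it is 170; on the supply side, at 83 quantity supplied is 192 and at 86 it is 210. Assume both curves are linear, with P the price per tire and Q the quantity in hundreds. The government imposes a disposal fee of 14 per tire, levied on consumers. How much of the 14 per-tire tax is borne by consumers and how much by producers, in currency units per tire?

Demand slope: (170 − 179)/(84 − 75) = -1, so Qd = 254 − P.
Supply slope: (210 − 192)/(86 − 83) = 6, so Qs = 6P − 306.
Without the tax, 254 − P = 6P − 306 gives 7P = 560, so P* = 80 and Q* = 174.
With the tax collected from consumers, demand (in seller-price terms) shifts: Qd = 254 − (P + 14).
Solving gives Q = 162 with consumers paying 92 and producers receiving 78 (the 14 wedge).
Burden on consumers: 12; on producers: 2. (They sum to 14.)

Consumers bear 12 per tire; producers bear 2 per tire.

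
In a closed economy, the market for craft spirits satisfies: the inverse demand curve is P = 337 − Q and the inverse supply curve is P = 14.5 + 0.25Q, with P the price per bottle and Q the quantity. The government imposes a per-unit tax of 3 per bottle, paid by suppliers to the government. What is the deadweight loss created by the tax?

Deadweight loss = 3.6.

Rewrite in direct form: Qd = 337 − P and Qs = 4P − 58.
Without the tax, 337 − P = 4P − 58 gives 5P = 395, so P* = 79 and Q* = 258.
With the tax collected from suppliers, supply shifts: Qs = 4(P − 3) − 58.
New equilibrium: consumers pay 81.4, suppliers receive 78.4, Q = 255.6. (Wedge: Pb − Ps = 3.)
Quantity falls by |ΔQ| = |258 − 255.6| = 2.4.
DWL = ½ · t · |ΔQ| = ½ · 3 · 2.4 = 3.6.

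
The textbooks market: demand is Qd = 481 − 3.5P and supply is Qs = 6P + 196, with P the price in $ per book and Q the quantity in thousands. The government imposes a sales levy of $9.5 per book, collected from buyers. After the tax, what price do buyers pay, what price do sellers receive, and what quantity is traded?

Buyers pay $36; sellers receive $26.5; quantity = 355.

Before the tax: set 481 − 3.5P = 6P + 196 → P* = $30, Q* = 376.
With the tax collected from buyers, demand (in seller-price terms) shifts: Qd = 481 − 3.5(P + 9.5).
New equilibrium: buyers pay $36, sellers receive $26.5, Q = 355. (Wedge: Pb − Ps = 9.5.)
The less price-elastic side of the market bears the larger share of a per-unit tax.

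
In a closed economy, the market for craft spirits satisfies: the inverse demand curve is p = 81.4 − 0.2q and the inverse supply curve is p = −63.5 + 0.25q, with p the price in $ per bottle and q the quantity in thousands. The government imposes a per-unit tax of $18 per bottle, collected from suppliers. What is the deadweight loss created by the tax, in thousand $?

Inverting to q(p) form: qd = 407 − 5p; qs = 4p + 254.
Without the tax, 407 − 5p = 4p + 254 gives 9p = 153, so p* = $17 and q* = 322.
With the tax collected from suppliers, supply shifts: qs = 4(p − 18) + 254.
New equilibrium: consumers pay $25, suppliers receive $7, q = 282. (Wedge: pb − ps = 18.)
Quantity falls by |ΔQ| = |322 − 282| = 40.
DWL = ½ · t · |ΔQ| = ½ · 18 · 40 = $360.

Deadweight loss = $360 thousand.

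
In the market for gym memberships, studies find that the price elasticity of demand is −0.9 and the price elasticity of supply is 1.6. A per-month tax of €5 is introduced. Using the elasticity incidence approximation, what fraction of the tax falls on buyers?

Incidence ratio: buyers' share ≈ εs / (εs + |εd|) = 1.6 / (1.6 + 0.9) = 0.64.
Supply is the more elastic side, so buyers bear the larger share.

Buyers' share ≈ 0.64.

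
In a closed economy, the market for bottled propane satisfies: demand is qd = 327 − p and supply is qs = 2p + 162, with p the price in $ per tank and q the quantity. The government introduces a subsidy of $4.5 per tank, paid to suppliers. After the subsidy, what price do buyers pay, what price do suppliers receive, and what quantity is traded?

Before the subsidy: set 327 − p = 2p + 162 → p* = $55, q* = 272.
With a per-unit subsidy paid to suppliers, each receives p + 4.5 per unit sold, so supply becomes qs = 2(p + 4.5) + 162.
New equilibrium: buyers pay $52, suppliers receive $56.5, q = 275. (Wedge: pb − ps = −4.5.)

Buyers pay $52; suppliers receive $56.5; quantity = 275.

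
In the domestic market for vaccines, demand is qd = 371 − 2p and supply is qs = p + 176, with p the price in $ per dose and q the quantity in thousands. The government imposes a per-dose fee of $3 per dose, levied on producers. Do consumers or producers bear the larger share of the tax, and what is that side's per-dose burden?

Without the tax, 371 − 2p = p + 176 gives 3p = 195, so p* = $65 and q* = 241.
With the tax collected from producers, supply shifts: qs = (p − 3) + 176.
New equilibrium: consumers pay $66, producers receive $63, q = 239. (Wedge: pb − ps = 3.)
Per-dose burden: consumers $1, producers $2.
Producers take the larger share because supply is less price-elastic here (demand slope 2 vs supply slope 1).

Producers bear the larger share: $2 per dose.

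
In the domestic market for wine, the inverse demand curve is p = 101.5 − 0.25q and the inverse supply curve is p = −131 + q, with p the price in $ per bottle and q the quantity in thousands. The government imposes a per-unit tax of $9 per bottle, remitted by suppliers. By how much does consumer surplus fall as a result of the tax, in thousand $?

Consumer surplus falls by $328.32 thousand.

Inverting to q(p) form: qd = 406 − 4p; qs = p + 131.
Without the tax, 406 − 4p = p + 131 gives 5p = 275, so p* = $55 and q* = 186.
With the tax collected from suppliers, supply shifts: qs = (p − 9) + 131.
New equilibrium: buyers pay $56.8, suppliers receive $47.8, q = 178.8. (Wedge: pb − ps = 9.)
ΔCS is the trapezoid between Q = 178.8 and Q = 186 of height $1.8: ½ · (186 + 178.8) · 1.8 = $328.32.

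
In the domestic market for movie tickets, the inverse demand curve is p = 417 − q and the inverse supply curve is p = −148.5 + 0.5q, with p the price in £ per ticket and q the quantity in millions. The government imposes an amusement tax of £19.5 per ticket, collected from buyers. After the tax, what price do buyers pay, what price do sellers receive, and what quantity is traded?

Inverting to q(p) form: qd = 417 − p; qs = 2p + 297.
Before the tax: set 417 − p = 2p + 297 → p* = £40, q* = 377.
With the tax collected from buyers, demand (in seller-price terms) shifts: qd = 417 − (p + 19.5).
Solving gives q = 364 with buyers paying £53 and sellers receiving £33.5 (the £19.5 wedge).
The less price-elastic side of the market bears the larger share of a per-unit tax.

Buyers pay £53; sellers receive £33.5; quantity = 364.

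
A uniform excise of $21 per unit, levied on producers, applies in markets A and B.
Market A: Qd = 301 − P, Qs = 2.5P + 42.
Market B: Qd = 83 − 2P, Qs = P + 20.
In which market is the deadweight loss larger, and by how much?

Market A, by $10.5.

Market A: pre-tax P* = $74, Q* = 227; post-tax Q = 212; deadweight loss = $157.5.
Market B: pre-tax P* = $21, Q* = 41; post-tax Q = 27; deadweight loss = $147.
Difference: $157.5 vs $147 → market A is larger by $10.5.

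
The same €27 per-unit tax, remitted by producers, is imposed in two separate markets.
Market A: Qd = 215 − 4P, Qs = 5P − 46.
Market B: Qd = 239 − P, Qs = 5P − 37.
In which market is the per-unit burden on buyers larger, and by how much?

Market B, by €7.5.

Market A: pre-tax P* = €29, Q* = 99; post-tax Q = 39; per-unit burden on buyers = €15.
Market B: pre-tax P* = €46, Q* = 193; post-tax Q = 170.5; per-unit burden on buyers = €22.5.
Difference: €15 vs €22.5 → market B is larger by €7.5.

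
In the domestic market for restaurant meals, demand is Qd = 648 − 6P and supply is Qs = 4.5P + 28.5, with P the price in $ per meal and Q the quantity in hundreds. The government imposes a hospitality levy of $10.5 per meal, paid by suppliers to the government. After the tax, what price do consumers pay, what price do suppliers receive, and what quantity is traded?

Consumers pay $63.5; suppliers receive $53; quantity = 267.

Before the tax: set 648 − 6P = 4.5P + 28.5 → P* = $59, Q* = 294.
With the tax collected from suppliers, supply shifts: Qs = 4.5(P − 10.5) + 28.5.
Solving gives Q = 267 with consumers paying $63.5 and suppliers receiving $53 (the $10.5 wedge).
The less price-elastic side of the market bears the larger share of a per-unit tax.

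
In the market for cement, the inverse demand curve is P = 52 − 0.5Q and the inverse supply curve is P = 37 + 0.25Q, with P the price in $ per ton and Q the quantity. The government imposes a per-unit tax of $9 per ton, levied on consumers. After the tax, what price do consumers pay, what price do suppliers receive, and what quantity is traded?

Inverting to Q(P) form: Qd = 104 − 2P; Qs = 4P − 148.
Before the tax: set 104 − 2P = 4P − 148 → P* = $42, Q* = 20.
With the tax collected from consumers, demand (in seller-price terms) shifts: Qd = 104 − 2(P + 9).
New equilibrium: consumers pay $48, suppliers receive $39, Q = 8. (Wedge: Pb − Ps = 9.)

Consumers pay $48; suppliers receive $39; quantity = 8.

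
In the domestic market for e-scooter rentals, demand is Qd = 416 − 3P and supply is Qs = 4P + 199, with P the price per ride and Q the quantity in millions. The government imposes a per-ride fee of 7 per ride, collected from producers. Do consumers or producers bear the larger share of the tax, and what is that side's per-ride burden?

Consumers bear the larger share: 4 per ride.

Before the tax: set 416 − 3P = 4P + 199 → P* = 31, Q* = 323.
With the tax collected from producers, supply shifts: Qs = 4(P − 7) + 199.
Solving gives Q = 311 with consumers paying 35 and producers receiving 28 (the 7 wedge).
Per-ride burden: consumers 4, producers 3.
Consumers take the larger share because demand is less price-elastic here (demand slope 3 vs supply slope 4).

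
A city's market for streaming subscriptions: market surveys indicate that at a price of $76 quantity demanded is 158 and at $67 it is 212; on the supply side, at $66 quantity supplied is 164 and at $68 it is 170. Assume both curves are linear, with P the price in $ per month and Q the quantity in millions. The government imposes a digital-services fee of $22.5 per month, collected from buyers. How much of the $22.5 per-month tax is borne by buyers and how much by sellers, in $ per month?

Buyers bear $7.5 per month; sellers bear $15 per month.

Demand slope: (212 − 158)/(67 − 76) = -6, so Qd = 614 − 6P.
Supply slope: (170 − 164)/(68 − 66) = 3, so Qs = 3P − 34.
Before the tax: set 614 − 6P = 3P − 34 → P* = $72, Q* = 182.
With the tax collected from buyers, demand (in seller-price terms) shifts: Qd = 614 − 6(P + 22.5).
New equilibrium: buyers pay $79.5, sellers receive $57, Q = 137. (Wedge: Pb − Ps = 22.5.)
Burden on buyers: $7.5; on sellers: $15. (They sum to $22.5.)
The less price-elastic side of the market bears the larger share of a per-unit tax.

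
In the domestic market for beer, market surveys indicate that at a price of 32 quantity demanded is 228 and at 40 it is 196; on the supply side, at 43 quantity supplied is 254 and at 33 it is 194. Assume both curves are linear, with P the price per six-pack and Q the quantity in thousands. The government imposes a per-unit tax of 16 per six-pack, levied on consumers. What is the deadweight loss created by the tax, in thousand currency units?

Demand slope: (196 − 228)/(40 − 32) = -4, so Qd = 356 − 4P.
Supply slope: (194 − 254)/(33 − 43) = 6, so Qs = 6P − 4.
Without the tax, 356 − 4P = 6P − 4 gives 10P = 360, so P* = 36 and Q* = 212.
With the tax collected from consumers, demand (in seller-price terms) shifts: Qd = 356 − 4(P + 16).
New equilibrium: consumers pay 45.6, suppliers receive 29.6, Q = 173.6. (Wedge: Pb − Ps = 16.)
Quantity falls by |ΔQ| = |212 − 173.6| = 38.4.
DWL = ½ · t · |ΔQ| = ½ · 16 · 38.4 = 307.2.

Deadweight loss = 307.2 thousand.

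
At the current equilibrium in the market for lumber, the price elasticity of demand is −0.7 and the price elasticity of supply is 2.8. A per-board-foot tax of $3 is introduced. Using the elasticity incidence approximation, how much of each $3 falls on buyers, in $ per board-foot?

Incidence ratio: buyers' share ≈ εs / (εs + |εd|) = 2.8 / (2.8 + 0.7) = 0.8.
So buyers bear ≈ 0.8 × $3 = $2.4; producers bear $0.6.

Buyers bear ≈ $2.4 per board-foot.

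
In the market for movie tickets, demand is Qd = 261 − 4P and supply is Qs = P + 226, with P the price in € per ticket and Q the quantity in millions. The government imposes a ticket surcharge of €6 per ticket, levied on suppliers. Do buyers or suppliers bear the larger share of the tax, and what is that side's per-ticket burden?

Without the tax, 261 − 4P = P + 226 gives 5P = 35, so P* = €7 and Q* = 233.
With the tax collected from suppliers, supply shifts: Qs = (P − 6) + 226.
New equilibrium: buyers pay €8.2, suppliers receive €2.2, Q = 228.2. (Wedge: Pb − Ps = 6.)
Per-ticket burden: buyers €1.2, suppliers €4.8.
Suppliers take the larger share because supply is less price-elastic here (demand slope 4 vs supply slope 1).
The less price-elastic side of the market bears the larger share of a per-unit tax.

Suppliers bear the larger share: €4.8 per ticket.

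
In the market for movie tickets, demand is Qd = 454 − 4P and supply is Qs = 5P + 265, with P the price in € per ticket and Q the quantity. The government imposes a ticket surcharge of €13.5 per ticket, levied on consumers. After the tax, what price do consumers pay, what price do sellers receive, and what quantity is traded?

Without the tax, 454 − 4P = 5P + 265 gives 9P = 189, so P* = €21 and Q* = 370.
With the tax collected from consumers, demand (in seller-price terms) shifts: Qd = 454 − 4(P + 13.5).
New equilibrium: consumers pay €28.5, sellers receive €15, Q = 340. (Wedge: Pb − Ps = 13.5.)

Consumers pay €28.5; sellers receive €15; quantity = 340.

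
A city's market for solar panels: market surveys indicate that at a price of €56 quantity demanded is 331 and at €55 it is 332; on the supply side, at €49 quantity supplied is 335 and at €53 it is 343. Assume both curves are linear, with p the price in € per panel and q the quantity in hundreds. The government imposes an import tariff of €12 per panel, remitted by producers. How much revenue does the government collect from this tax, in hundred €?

Demand slope: (332 − 331)/(55 − 56) = -1, so qd = 387 − p.
Supply slope: (343 − 335)/(53 − 49) = 2, so qs = 2p + 237.
Without the tax, 387 − p = 2p + 237 gives 3p = 150, so p* = €50 and q* = 337.
With the tax collected from producers, supply shifts: qs = 2(p − 12) + 237.
New equilibrium: consumers pay €58, producers receive €46, q = 329. (Wedge: pb − ps = 12.)
Revenue = t · Q = 12 · 329 = €3948.

Tax revenue = €3948 hundred.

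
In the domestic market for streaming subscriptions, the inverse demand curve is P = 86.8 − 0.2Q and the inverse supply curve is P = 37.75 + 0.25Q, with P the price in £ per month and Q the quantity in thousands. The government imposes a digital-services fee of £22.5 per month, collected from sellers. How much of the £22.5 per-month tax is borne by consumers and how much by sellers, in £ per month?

Consumers bear £10 per month; sellers bear £12.5 per month.

Rewrite in direct form: Qd = 434 − 5P and Qs = 4P − 151.
Without the tax, 434 − 5P = 4P − 151 gives 9P = 585, so P* = £65 and Q* = 109.
With the tax collected from sellers, supply shifts: Qs = 4(P − 22.5) − 151.
New equilibrium: consumers pay £75, sellers receive £52.5, Q = 59. (Wedge: Pb − Ps = 22.5.)
Burden on consumers: £10; on sellers: £12.5. (They sum to £22.5.)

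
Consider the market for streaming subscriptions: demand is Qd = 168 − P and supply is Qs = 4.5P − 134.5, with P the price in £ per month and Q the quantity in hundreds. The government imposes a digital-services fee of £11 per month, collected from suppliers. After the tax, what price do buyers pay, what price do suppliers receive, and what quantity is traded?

Without the tax, 168 − P = 4.5P − 134.5 gives 5.5P = 302.5, so P* = £55 and Q* = 113.
With the tax collected from suppliers, supply shifts: Qs = 4.5(P − 11) − 134.5.
Solving gives Q = 104 with buyers paying £64 and suppliers receiving £53 (the £11 wedge).

Buyers pay £64; suppliers receive £53; quantity = 104.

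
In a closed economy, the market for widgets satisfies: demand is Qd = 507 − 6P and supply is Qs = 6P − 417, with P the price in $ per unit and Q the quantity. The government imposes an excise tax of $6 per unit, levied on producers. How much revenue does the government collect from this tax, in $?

Tax revenue = $162.

Without the tax, 507 − 6P = 6P − 417 gives 12P = 924, so P* = $77 and Q* = 45.
With the tax collected from producers, supply shifts: Qs = 6(P − 6) − 417.
New equilibrium: buyers pay $80, producers receive $74, Q = 27. (Wedge: Pb − Ps = 6.)
Revenue = t · Q = 6 · 27 = $162.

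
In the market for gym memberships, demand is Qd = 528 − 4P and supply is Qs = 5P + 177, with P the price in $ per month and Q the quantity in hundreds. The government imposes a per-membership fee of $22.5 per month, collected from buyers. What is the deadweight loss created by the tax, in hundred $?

Without the tax, 528 − 4P = 5P + 177 gives 9P = 351, so P* = $39 and Q* = 372.
With the tax collected from buyers, demand (in seller-price terms) shifts: Qd = 528 − 4(P + 22.5).
Solving gives Q = 322 with buyers paying $51.5 and suppliers receiving $29 (the $22.5 wedge).
Quantity falls by |ΔQ| = |372 − 322| = 50.
DWL = ½ · t · |ΔQ| = ½ · 22.5 · 50 = $562.5.

Deadweight loss = $562.5 hundred.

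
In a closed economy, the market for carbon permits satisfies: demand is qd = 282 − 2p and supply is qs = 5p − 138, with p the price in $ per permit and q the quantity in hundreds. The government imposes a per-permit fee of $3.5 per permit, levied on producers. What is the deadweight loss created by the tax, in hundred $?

Deadweight loss = $8.75 hundred.

Before the tax: set 282 − 2p = 5p − 138 → p* = $60, q* = 162.
With the tax collected from producers, supply shifts: qs = 5(p − 3.5) − 138.
New equilibrium: consumers pay $62.5, producers receive $59, q = 157. (Wedge: pb − ps = 3.5.)
Quantity falls by |ΔQ| = |162 − 157| = 5.
DWL = ½ · t · |ΔQ| = ½ · 3.5 · 5 = $8.75.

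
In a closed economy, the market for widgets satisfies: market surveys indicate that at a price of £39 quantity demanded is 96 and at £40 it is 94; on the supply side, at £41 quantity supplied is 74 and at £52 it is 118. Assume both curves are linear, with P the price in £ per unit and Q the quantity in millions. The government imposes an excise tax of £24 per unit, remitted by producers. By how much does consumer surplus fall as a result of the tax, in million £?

Demand slope: (94 − 96)/(40 − 39) = -2, so Qd = 174 − 2P.
Supply slope: (118 − 74)/(52 − 41) = 4, so Qs = 4P − 90.
Before the tax: set 174 − 2P = 4P − 90 → P* = £44, Q* = 86.
With the tax collected from producers, supply shifts: Qs = 4(P − 24) − 90.
Solving gives Q = 54 with consumers paying £60 and producers receiving £36 (the £24 wedge).
ΔCS is the trapezoid between Q = 54 and Q = 86 of height £16: ½ · (86 + 54) · 16 = £1120.

Consumer surplus falls by £1120 million.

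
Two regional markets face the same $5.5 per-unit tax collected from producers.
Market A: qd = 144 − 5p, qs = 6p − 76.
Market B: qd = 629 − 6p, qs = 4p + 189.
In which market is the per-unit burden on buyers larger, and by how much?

Market A, by $0.8.

Market A: pre-tax p* = $20, q* = 44; post-tax q = 29; per-unit burden on buyers = $3.
Market B: pre-tax p* = $44, q* = 365; post-tax q = 351.8; per-unit burden on buyers = $2.2.
Difference: $3 vs $2.2 → market A is larger by $0.8.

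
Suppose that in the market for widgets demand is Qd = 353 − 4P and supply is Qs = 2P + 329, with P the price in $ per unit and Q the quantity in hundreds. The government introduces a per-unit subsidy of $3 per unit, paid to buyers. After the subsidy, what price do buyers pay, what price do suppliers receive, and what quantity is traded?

Buyers pay $3; suppliers receive $6; quantity = 341.

Before the subsidy: set 353 − 4P = 2P + 329 → P* = $4, Q* = 337.
With a per-unit subsidy paid to buyers, each effectively pays P − 3, so demand becomes Qd = 353 − 4(P − 3).
New equilibrium: buyers pay $3, suppliers receive $6, Q = 341. (Wedge: Pb − Ps = −3.)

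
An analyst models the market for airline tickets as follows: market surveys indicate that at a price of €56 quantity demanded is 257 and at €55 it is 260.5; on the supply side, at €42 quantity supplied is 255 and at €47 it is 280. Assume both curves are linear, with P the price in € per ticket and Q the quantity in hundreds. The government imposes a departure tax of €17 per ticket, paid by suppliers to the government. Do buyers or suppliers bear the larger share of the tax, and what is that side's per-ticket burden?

Buyers bear the larger share: €10 per ticket.

Demand slope: (260.5 − 257)/(55 − 56) = -3.5, so Qd = 453 − 3.5P.
Supply slope: (280 − 255)/(47 − 42) = 5, so Qs = 5P + 45.
Without the tax, 453 − 3.5P = 5P + 45 gives 8.5P = 408, so P* = €48 and Q* = 285.
With the tax collected from suppliers, supply shifts: Qs = 5(P − 17) + 45.
New equilibrium: buyers pay €58, suppliers receive €41, Q = 250. (Wedge: Pb − Ps = 17.)
Per-ticket burden: buyers €10, suppliers €7.
Buyers take the larger share because demand is less price-elastic here (demand slope 3.5 vs supply slope 5).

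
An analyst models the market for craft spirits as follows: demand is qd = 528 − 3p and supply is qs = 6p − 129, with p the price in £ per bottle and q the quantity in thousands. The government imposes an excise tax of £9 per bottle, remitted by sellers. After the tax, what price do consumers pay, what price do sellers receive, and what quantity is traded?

Consumers pay £79; sellers receive £70; quantity = 291.

Before the tax: set 528 − 3p = 6p − 129 → p* = £73, q* = 309.
With the tax collected from sellers, supply shifts: qs = 6(p − 9) − 129.
Solving gives q = 291 with consumers paying £79 and sellers receiving £70 (the £9 wedge).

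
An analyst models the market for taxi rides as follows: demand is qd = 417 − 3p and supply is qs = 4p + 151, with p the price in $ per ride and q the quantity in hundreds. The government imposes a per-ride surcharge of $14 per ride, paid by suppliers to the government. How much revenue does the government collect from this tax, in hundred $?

Tax revenue = $3906 hundred.

Without the tax, 417 − 3p = 4p + 151 gives 7p = 266, so p* = $38 and q* = 303.
With the tax collected from suppliers, supply shifts: qs = 4(p − 14) + 151.
Solving gives q = 279 with consumers paying $46 and suppliers receiving $32 (the $14 wedge).
Revenue = t · Q = 14 · 279 = $3906.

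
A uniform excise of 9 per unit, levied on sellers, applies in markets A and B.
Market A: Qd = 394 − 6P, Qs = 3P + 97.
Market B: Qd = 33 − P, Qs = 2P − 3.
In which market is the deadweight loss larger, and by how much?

Market A: pre-tax P* = 33, Q* = 196; post-tax Q = 178; deadweight loss = 81.
Market B: pre-tax P* = 12, Q* = 21; post-tax Q = 15; deadweight loss = 27.
Difference: 81 vs 27 → market A is larger by 54.

Market A, by 54.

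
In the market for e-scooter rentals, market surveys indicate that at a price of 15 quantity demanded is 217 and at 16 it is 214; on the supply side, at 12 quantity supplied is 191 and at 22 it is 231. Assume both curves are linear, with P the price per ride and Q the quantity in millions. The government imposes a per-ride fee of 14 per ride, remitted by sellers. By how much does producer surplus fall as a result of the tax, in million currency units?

Producer surplus falls by 1194 million.

Demand slope: (214 − 217)/(16 − 15) = -3, so Qd = 262 − 3P.
Supply slope: (231 − 191)/(22 − 12) = 4, so Qs = 4P + 143.
Without the tax, 262 − 3P = 4P + 143 gives 7P = 119, so P* = 17 and Q* = 211.
With the tax collected from sellers, supply shifts: Qs = 4(P − 14) + 143.
New equilibrium: buyers pay 25, sellers receive 11, Q = 187. (Wedge: Pb − Ps = 14.)
ΔPS is the trapezoid between Q = 187 and Q = 211 of height 6: ½ · (211 + 187) · 6 = 1194.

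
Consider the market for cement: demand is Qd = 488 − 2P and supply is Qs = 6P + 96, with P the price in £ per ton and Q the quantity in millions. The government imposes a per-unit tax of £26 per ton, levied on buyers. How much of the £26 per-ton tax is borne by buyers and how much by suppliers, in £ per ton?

Buyers bear £19.5 per ton; suppliers bear £6.5 per ton.

Before the tax: set 488 − 2P = 6P + 96 → P* = £49, Q* = 390.
With the tax collected from buyers, demand (in seller-price terms) shifts: Qd = 488 − 2(P + 26).
Solving gives Q = 351 with buyers paying £68.5 and suppliers receiving £42.5 (the £26 wedge).
Burden on buyers: £19.5; on suppliers: £6.5. (They sum to £26.)
The less price-elastic side of the market bears the larger share of a per-unit tax.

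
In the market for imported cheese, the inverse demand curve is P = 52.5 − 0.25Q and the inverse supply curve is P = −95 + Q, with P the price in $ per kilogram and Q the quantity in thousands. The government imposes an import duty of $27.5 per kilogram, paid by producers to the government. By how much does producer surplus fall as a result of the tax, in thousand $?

Producer surplus falls by $2354 thousand.

Rewrite in direct form: Qd = 210 − 4P and Qs = P + 95.
Without the tax, 210 − 4P = P + 95 gives 5P = 115, so P* = $23 and Q* = 118.
With the tax collected from producers, supply shifts: Qs = (P − 27.5) + 95.
Solving gives Q = 96 with consumers paying $28.5 and producers receiving $1 (the $27.5 wedge).
ΔPS is the trapezoid between Q = 96 and Q = 118 of height $22: ½ · (118 + 96) · 22 = $2354.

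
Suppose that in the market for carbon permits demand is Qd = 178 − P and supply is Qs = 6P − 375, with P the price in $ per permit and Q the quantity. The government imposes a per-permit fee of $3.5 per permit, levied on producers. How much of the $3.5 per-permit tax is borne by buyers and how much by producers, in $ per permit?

Buyers bear $3 per permit; producers bear $0.5 per permit.

Without the tax, 178 − P = 6P − 375 gives 7P = 553, so P* = $79 and Q* = 99.
With the tax collected from producers, supply shifts: Qs = 6(P − 3.5) − 375.
New equilibrium: buyers pay $82, producers receive $78.5, Q = 96. (Wedge: Pb − Ps = 3.5.)
Burden on buyers: $3; on producers: $0.5. (They sum to $3.5.)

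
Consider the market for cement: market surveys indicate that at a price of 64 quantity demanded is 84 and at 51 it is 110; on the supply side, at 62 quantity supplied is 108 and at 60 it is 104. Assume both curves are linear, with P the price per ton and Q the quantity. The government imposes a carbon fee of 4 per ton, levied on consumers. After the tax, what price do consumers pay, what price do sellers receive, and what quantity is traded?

Consumers pay 59; sellers receive 55; quantity = 94.

Demand slope: (110 − 84)/(51 − 64) = -2, so Qd = 212 − 2P.
Supply slope: (104 − 108)/(60 − 62) = 2, so Qs = 2P − 16.
Before the tax: set 212 − 2P = 2P − 16 → P* = 57, Q* = 98.
With the tax collected from consumers, demand (in seller-price terms) shifts: Qd = 212 − 2(P + 4).
Solving gives Q = 94 with consumers paying 59 and sellers receiving 55 (the 4 wedge).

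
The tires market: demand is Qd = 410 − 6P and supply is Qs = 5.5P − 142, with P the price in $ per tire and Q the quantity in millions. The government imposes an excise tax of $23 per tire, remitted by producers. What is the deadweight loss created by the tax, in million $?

Without the tax, 410 − 6P = 5.5P − 142 gives 11.5P = 552, so P* = $48 and Q* = 122.
With the tax collected from producers, supply shifts: Qs = 5.5(P − 23) − 142.
New equilibrium: consumers pay $59, producers receive $36, Q = 56. (Wedge: Pb − Ps = 23.)
Quantity falls by |ΔQ| = |122 − 56| = 66.
DWL = ½ · t · |ΔQ| = ½ · 23 · 66 = $759.

Deadweight loss = $759 million.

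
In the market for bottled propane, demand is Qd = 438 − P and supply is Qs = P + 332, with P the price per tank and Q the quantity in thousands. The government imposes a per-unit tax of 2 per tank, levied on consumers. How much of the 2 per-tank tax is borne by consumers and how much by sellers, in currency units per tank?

Consumers bear 1 per tank; sellers bear 1 per tank.

Before the tax: set 438 − P = P + 332 → P* = 53, Q* = 385.
With the tax collected from consumers, demand (in seller-price terms) shifts: Qd = 438 − (P + 2).
Solving gives Q = 384 with consumers paying 54 and sellers receiving 52 (the 2 wedge).
Burden on consumers: 1; on sellers: 1. (They sum to 2.)
The less price-elastic side of the market bears the larger share of a per-unit tax.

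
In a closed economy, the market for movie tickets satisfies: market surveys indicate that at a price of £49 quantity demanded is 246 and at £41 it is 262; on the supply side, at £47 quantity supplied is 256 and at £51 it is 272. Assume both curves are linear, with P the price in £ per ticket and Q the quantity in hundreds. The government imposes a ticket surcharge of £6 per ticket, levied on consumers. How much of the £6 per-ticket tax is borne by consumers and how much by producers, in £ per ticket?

Demand slope: (262 − 246)/(41 − 49) = -2, so Qd = 344 − 2P.
Supply slope: (272 − 256)/(51 − 47) = 4, so Qs = 4P + 68.
Without the tax, 344 − 2P = 4P + 68 gives 6P = 276, so P* = £46 and Q* = 252.
With the tax collected from consumers, demand (in seller-price terms) shifts: Qd = 344 − 2(P + 6).
New equilibrium: consumers pay £50, producers receive £44, Q = 244. (Wedge: Pb − Ps = 6.)
Burden on consumers: £4; on producers: £2. (They sum to £6.)
The less price-elastic side of the market bears the larger share of a per-unit tax.

Consumers bear £4 per ticket; producers bear £2 per ticket.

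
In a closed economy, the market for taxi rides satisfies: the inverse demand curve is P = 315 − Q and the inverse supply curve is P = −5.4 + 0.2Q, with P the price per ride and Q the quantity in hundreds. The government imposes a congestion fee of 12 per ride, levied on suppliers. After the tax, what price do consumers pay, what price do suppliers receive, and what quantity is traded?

Consumers pay 58; suppliers receive 46; quantity = 257.

Rewrite in direct form: Qd = 315 − P and Qs = 5P + 27.
Before the tax: set 315 − P = 5P + 27 → P* = 48, Q* = 267.
With the tax collected from suppliers, supply shifts: Qs = 5(P − 12) + 27.
New equilibrium: consumers pay 58, suppliers receive 46, Q = 257. (Wedge: Pb − Ps = 12.)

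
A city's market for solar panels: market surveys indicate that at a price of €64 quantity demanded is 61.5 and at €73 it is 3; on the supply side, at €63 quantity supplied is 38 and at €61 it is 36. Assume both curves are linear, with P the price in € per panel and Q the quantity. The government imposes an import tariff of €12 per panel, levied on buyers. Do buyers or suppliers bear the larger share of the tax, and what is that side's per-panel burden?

Demand slope: (3 − 61.5)/(73 − 64) = -6.5, so Qd = 477.5 − 6.5P.
Supply slope: (36 − 38)/(61 − 63) = 1, so Qs = P − 25.
Without the tax, 477.5 − 6.5P = P − 25 gives 7.5P = 502.5, so P* = €67 and Q* = 42.
With the tax collected from buyers, demand (in seller-price terms) shifts: Qd = 477.5 − 6.5(P + 12).
Solving gives Q = 31.6 with buyers paying €68.6 and suppliers receiving €56.6 (the €12 wedge).
Per-panel burden: buyers €1.6, suppliers €10.4.
Suppliers take the larger share because supply is less price-elastic here (demand slope 6.5 vs supply slope 1).

Suppliers bear the larger share: €10.4 per panel.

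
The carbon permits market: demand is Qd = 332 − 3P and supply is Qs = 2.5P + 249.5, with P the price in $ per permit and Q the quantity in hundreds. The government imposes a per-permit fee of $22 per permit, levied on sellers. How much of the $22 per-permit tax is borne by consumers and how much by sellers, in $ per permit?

Consumers bear $10 per permit; sellers bear $12 per permit.

Without the tax, 332 − 3P = 2.5P + 249.5 gives 5.5P = 82.5, so P* = $15 and Q* = 287.
With the tax collected from sellers, supply shifts: Qs = 2.5(P − 22) + 249.5.
New equilibrium: consumers pay $25, sellers receive $3, Q = 257. (Wedge: Pb − Ps = 22.)
Burden on consumers: $10; on sellers: $12. (They sum to $22.)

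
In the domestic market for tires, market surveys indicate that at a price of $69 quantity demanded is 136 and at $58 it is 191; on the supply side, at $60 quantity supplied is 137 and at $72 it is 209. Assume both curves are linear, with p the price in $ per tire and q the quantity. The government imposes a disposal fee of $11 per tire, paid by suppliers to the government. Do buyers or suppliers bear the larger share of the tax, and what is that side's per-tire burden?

Demand slope: (191 − 136)/(58 − 69) = -5, so qd = 481 − 5p.
Supply slope: (209 − 137)/(72 − 60) = 6, so qs = 6p − 223.
Without the tax, 481 − 5p = 6p − 223 gives 11p = 704, so p* = $64 and q* = 161.
With the tax collected from suppliers, supply shifts: qs = 6(p − 11) − 223.
New equilibrium: buyers pay $70, suppliers receive $59, q = 131. (Wedge: pb − ps = 11.)
Per-tire burden: buyers $6, suppliers $5.
Buyers take the larger share because demand is less price-elastic here (demand slope 5 vs supply slope 6).
The less price-elastic side of the market bears the larger share of a per-unit tax.

Buyers bear the larger share: $6 per tire.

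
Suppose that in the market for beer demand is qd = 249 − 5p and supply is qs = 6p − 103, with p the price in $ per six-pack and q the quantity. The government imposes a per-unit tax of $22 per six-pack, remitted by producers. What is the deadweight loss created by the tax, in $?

Without the tax, 249 − 5p = 6p − 103 gives 11p = 352, so p* = $32 and q* = 89.
With the tax collected from producers, supply shifts: qs = 6(p − 22) − 103.
Solving gives q = 29 with buyers paying $44 and producers receiving $22 (the $22 wedge).
Quantity falls by |ΔQ| = |89 − 29| = 60.
DWL = ½ · t · |ΔQ| = ½ · 22 · 60 = $660.

Deadweight loss = $660.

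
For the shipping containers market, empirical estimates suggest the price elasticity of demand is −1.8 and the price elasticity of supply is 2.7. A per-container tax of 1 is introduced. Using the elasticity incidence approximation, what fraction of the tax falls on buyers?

Incidence ratio: buyers' share ≈ εs / (εs + |εd|) = 2.7 / (2.7 + 1.8) = 0.6.
Supply is the more elastic side, so buyers bear the larger share.

Buyers' share ≈ 0.6.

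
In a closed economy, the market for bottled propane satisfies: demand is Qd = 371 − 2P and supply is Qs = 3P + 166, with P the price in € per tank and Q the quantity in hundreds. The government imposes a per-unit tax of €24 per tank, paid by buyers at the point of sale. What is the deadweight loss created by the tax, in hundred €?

Deadweight loss = €345.6 hundred.

Without the tax, 371 − 2P = 3P + 166 gives 5P = 205, so P* = €41 and Q* = 289.
With the tax collected from buyers, demand (in seller-price terms) shifts: Qd = 371 − 2(P + 24).
Solving gives Q = 260.2 with buyers paying €55.4 and producers receiving €31.4 (the €24 wedge).
Quantity falls by |ΔQ| = |289 − 260.2| = 28.8.
DWL = ½ · t · |ΔQ| = ½ · 24 · 28.8 = €345.6.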